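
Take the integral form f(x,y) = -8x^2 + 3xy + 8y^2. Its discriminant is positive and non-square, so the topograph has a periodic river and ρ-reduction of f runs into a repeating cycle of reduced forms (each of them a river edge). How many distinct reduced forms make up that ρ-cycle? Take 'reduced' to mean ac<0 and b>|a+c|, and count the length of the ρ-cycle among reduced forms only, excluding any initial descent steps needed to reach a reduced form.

D = 265, ⌊√D⌋ = 16
river: ρ → (8,13,-3)
river: ρ → (-3,11,12)
river: ρ → (12,13,-2)
river: ρ → (-2,15,5)
river: ρ → (5,15,-2)
river: ρ → (-2,13,12)
river: ρ → (12,11,-3)
river: ρ → (-3,13,8)
river: ρ → (8,3,-8)
river: ρ → (-8,13,3)
river: ρ → (3,11,-12)
river: ρ → (-12,13,2)
river: ρ → (2,15,-5)
river: ρ → (-5,15,2)
river: ρ → (2,13,-12)
river: ρ → (-12,11,3)
river: ρ → (3,13,-8)
river: ρ → (-8,3,8)
ρ-cycle length = 18 (tail of 0 descent steps not counted)

18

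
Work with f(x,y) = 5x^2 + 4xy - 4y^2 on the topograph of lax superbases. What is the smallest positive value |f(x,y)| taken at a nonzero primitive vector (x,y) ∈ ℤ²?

river: ρ → (-4,4,5)
river: ρ → (5,6,-3)
river: ρ → (-3,6,5)
river: ρ → (5,4,-4)
closes: descent 0, river 4
min |a| on river = 3

3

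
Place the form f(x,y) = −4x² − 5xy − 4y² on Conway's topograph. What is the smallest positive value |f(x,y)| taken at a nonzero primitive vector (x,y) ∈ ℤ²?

translate: b→-3 (≡5 mod 8), so (4,5,4)→(4,-3,3)
flip: (4,-3,3)→(3,3,4)
reduced (well bottom): (3,3,4) with a≤c, −a<b≤a
well minimum |f| = |-3| = 3 (negative-definite)

3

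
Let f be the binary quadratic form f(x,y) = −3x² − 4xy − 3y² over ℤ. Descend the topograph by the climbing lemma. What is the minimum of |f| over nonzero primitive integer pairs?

translate: b→-2 (≡4 mod 6), so (3,4,3)→(3,-2,2)
flip: (3,-2,2)→(2,2,3)
reduced (well bottom): (2,2,3) with a≤c, −a<b≤a
well minimum |f| = |-2| = 2 (negative-definite)

2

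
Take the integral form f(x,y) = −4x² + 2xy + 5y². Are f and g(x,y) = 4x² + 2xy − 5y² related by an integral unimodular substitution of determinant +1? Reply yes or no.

D₁ = 84, D₂ = 84
river cycle of f (length 6): (5, 8, -1), (-1, 8, 5), (5, 2, -4), (-4, 6, 3), (3, 6, -4), (-4, 2, 5)
river cycle of g (length 6): (-5, 8, 1), (1, 8, -5), (-5, 2, 4), (4, 6, -3), (-3, 6, 4), (4, 2, -5)
cycles differ ⇒ inequivalent

no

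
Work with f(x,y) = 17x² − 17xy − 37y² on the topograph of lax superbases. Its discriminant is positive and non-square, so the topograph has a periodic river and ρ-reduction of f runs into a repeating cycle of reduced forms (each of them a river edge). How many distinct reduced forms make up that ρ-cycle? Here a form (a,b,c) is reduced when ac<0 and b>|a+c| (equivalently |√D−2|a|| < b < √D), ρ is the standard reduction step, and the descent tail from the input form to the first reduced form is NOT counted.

D = 2805, ⌊√D⌋ = 52
descent: ρ → (-37,17,17)
descent: ρ → (17,51,-3)  [lands on river]
river: ρ → (-3,51,17)
ρ-cycle length = 2 (tail of 2 descent steps not counted)

2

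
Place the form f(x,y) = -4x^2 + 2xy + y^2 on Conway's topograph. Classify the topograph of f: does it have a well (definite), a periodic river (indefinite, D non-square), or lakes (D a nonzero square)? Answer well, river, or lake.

D = b²−4ac = 2² − 4·(-4)·1 = 20
D > 0 non-square ⇒ indefinite ⇒ periodic river

river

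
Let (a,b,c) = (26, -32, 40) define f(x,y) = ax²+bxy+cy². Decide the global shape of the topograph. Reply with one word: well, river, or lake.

D = b²−4ac = (-32)² − 4·26·40 = -3136
D < 0 ⇒ definite ⇒ every region one sign ⇒ single well

well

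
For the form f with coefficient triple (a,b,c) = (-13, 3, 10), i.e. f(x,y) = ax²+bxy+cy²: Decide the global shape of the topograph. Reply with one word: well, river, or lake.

D = b²−4ac = 3² − 4·(-13)·10 = 529
D = 23² is a perfect square ⇒ form factors over ℤ ⇒ lakes

lake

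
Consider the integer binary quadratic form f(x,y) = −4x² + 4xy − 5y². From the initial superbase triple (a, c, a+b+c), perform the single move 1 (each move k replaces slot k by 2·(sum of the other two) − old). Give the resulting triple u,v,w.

start (-4,-5,-5) = (f(1,0),f(0,1),f(1,1))
replace slot 1: 2·((-5)+(-5)) − (-4) = -16 → (-16,-5,-5)

-16,-5,-5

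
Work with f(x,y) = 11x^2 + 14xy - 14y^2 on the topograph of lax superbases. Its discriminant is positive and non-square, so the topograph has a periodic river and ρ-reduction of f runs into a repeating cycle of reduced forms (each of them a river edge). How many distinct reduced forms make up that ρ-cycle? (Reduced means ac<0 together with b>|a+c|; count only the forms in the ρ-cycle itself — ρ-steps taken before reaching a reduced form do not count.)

D = 812, ⌊√D⌋ = 28
river: ρ → (-14,14,11)
river: ρ → (11,8,-17)
river: ρ → (-17,26,2)
river: ρ → (2,26,-17)
river: ρ → (-17,8,11)
river: ρ → (11,14,-14)
ρ-cycle length = 6 (tail of 0 descent steps not counted)

6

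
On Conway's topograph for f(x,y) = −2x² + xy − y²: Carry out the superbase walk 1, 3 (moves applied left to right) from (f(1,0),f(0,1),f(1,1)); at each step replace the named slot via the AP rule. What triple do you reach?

start (-2,-1,-2) = (f(1,0),f(0,1),f(1,1))
replace slot 1: 2·((-1)+(-2)) − (-2) = -4 → (-4,-1,-2)
replace slot 3: 2·((-4)+(-1)) − (-2) = -8 → (-4,-1,-8)

-4,-1,-8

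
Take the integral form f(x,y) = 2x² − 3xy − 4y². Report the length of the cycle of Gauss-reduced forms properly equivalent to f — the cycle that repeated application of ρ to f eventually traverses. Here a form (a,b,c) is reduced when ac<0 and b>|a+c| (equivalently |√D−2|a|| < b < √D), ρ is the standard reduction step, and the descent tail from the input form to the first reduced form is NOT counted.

D = 41, ⌊√D⌋ = 6
descent: ρ → (-4,3,2)  [lands on river]
river: ρ → (2,5,-2)
river: ρ → (-2,3,4)
river: ρ → (4,5,-1)
river: ρ → (-1,5,4)
river: ρ → (4,3,-2)
river: ρ → (-2,5,2)
river: ρ → (2,3,-4)
river: ρ → (-4,5,1)
river: ρ → (1,5,-4)
ρ-cycle length = 10 (tail of 1 descent step not counted)

10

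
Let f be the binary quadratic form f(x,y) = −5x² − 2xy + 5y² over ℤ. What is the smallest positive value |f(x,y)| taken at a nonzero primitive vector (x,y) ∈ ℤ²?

descent: ρ → (5,2,-5)  [lands on river]
river: ρ → (-5,8,2)
river: ρ → (2,8,-5)
river: ρ → (-5,2,5)
river: ρ → (5,8,-2)
river: ρ → (-2,8,5)
closes: descent 1, river 6
min |a| on river = 2

2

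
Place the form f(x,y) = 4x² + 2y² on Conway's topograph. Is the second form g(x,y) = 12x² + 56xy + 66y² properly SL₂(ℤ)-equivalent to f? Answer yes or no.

D₁ = -32, D₂ = -32
f: flip: (4,0,2)→(2,0,4)
f: reduced (well bottom): (2,0,4) with a≤c, −a<b≤a
g: translate: b→8 (≡56 mod 24), so (12,56,66)→(12,8,2)
g: flip: (12,8,2)→(2,-8,12)
g: translate: b→0 (≡-8 mod 4), so (2,-8,12)→(2,0,4)
g: reduced (well bottom): (2,0,4) with a≤c, −a<b≤a
reduced forms (2, 0, 4) vs (2, 0, 4) ⇒ equivalent

yes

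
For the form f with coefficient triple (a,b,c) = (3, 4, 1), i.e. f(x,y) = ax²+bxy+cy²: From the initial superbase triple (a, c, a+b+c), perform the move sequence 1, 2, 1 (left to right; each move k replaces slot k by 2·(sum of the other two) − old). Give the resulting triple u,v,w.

start (3,1,8) = (f(1,0),f(0,1),f(1,1))
replace slot 1: 2·(1+8) − 3 = 15 → (15,1,8)
replace slot 2: 2·(15+8) − 1 = 45 → (15,45,8)
replace slot 1: 2·(45+8) − 15 = 91 → (91,45,8)

91,45,8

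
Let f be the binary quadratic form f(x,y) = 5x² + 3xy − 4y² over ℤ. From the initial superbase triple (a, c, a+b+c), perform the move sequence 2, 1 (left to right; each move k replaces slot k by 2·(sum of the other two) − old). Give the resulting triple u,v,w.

start (5,-4,4) = (f(1,0),f(0,1),f(1,1))
replace slot 2: 2·(5+4) − (-4) = 22 → (5,22,4)
replace slot 1: 2·(22+4) − 5 = 47 → (47,22,4)

47,22,4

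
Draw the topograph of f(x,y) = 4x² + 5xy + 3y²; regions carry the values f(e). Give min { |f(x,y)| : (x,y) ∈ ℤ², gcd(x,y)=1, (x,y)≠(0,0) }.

translate: b→-3 (≡5 mod 8), so (4,5,3)→(4,-3,2)
flip: (4,-3,2)→(2,3,4)
translate: b→-1 (≡3 mod 4), so (2,3,4)→(2,-1,3)
reduced (well bottom): (2,-1,3) with a≤c, −a<b≤a
well minimum = a = 2

2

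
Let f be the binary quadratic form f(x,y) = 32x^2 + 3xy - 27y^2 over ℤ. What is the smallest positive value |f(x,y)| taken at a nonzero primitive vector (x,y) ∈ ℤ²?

descent: ρ → (-27,51,8)  [lands on river]
river: ρ → (8,45,-45)
river: ρ → (-45,45,8)
river: ρ → (8,51,-27)
river: ρ → (-27,57,2)
river: ρ → (2,55,-55)
river: ρ → (-55,55,2)
river: ρ → (2,57,-27)
closes: descent 1, river 8
min |a| on river = 2

2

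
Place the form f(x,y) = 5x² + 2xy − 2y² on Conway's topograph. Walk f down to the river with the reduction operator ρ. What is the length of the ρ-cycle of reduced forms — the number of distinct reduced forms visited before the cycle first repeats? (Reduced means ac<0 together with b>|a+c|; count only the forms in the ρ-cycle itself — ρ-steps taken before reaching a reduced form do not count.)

D = 44, ⌊√D⌋ = 6
descent: ρ → (-2,6,1)  [lands on river]
river: ρ → (1,6,-2)
ρ-cycle length = 2 (tail of 1 descent step not counted)

2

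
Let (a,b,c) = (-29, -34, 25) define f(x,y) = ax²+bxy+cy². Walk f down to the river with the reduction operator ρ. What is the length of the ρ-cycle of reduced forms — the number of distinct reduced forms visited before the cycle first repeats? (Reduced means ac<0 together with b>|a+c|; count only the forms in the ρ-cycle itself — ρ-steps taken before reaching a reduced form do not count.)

D = 4056, ⌊√D⌋ = 63
descent: ρ → (25,34,-29)  [lands on river]
river: ρ → (-29,24,30)
river: ρ → (30,36,-23)
river: ρ → (-23,56,10)
river: ρ → (10,44,-53)
river: ρ → (-53,62,1)
river: ρ → (1,62,-53)
river: ρ → (-53,44,10)
river: ρ → (10,56,-23)
river: ρ → (-23,36,30)
river: ρ → (30,24,-29)
river: ρ → (-29,34,25)
river: ρ → (25,16,-38)
river: ρ → (-38,60,3)
river: ρ → (3,60,-38)
river: ρ → (-38,16,25)
ρ-cycle length = 16 (tail of 1 descent step not counted)

16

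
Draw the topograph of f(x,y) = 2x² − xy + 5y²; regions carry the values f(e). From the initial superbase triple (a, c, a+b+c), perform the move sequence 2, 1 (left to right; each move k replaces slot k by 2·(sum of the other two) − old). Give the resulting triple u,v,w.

start (2,5,6) = (f(1,0),f(0,1),f(1,1))
replace slot 2: 2·(2+6) − 5 = 11 → (2,11,6)
replace slot 1: 2·(11+6) − 2 = 32 → (32,11,6)

32,11,6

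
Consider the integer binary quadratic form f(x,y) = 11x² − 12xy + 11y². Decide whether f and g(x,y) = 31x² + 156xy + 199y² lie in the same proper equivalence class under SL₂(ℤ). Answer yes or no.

D₁ = -340, D₂ = -340
f: translate: b→10 (≡-12 mod 22), so (11,-12,11)→(11,10,10)
f: flip: (11,10,10)→(10,-10,11)
f: translate: b→10 (≡-10 mod 20), so (10,-10,11)→(10,10,11)
f: reduced (well bottom): (10,10,11) with a≤c, −a<b≤a
g: translate: b→-30 (≡156 mod 62), so (31,156,199)→(31,-30,10)
g: flip: (31,-30,10)→(10,30,31)
g: translate: b→10 (≡30 mod 20), so (10,30,31)→(10,10,11)
g: reduced (well bottom): (10,10,11) with a≤c, −a<b≤a
reduced forms (10, 10, 11) vs (10, 10, 11) ⇒ equivalent

yes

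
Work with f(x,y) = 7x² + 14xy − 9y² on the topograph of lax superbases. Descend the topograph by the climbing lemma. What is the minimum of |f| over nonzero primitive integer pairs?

river: ρ → (-9,4,12)
river: ρ → (12,20,-1)
river: ρ → (-1,20,12)
river: ρ → (12,4,-9)
river: ρ → (-9,14,7)
river: ρ → (7,14,-9)
closes: descent 0, river 6
min |a| on river = 1

1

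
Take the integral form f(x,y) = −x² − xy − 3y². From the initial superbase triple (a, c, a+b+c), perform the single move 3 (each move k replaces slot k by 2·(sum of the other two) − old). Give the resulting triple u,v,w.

start (-1,-3,-5) = (f(1,0),f(0,1),f(1,1))
replace slot 3: 2·((-1)+(-3)) − (-5) = -3 → (-1,-3,-3)

-1,-3,-3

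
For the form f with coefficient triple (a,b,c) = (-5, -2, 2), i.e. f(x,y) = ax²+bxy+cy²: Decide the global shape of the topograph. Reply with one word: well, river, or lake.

D = b²−4ac = (-2)² − 4·(-5)·2 = 44
D > 0 non-square ⇒ indefinite ⇒ periodic river

river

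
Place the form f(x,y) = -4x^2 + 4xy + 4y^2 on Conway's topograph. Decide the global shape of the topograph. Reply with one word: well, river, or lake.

D = b²−4ac = 4² − 4·(-4)·4 = 80
D > 0 non-square ⇒ indefinite ⇒ periodic river

river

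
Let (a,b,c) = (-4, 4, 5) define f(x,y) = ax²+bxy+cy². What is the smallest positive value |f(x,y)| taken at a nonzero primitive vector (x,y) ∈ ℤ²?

river: ρ → (5,6,-3)
river: ρ → (-3,6,5)
river: ρ → (5,4,-4)
river: ρ → (-4,4,5)
closes: descent 0, river 4
min |a| on river = 3

3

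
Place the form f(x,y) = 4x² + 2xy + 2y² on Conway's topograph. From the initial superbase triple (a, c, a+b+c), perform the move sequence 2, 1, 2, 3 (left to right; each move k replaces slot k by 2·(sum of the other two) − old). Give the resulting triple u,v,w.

start (4,2,8) = (f(1,0),f(0,1),f(1,1))
replace slot 2: 2·(4+8) − 2 = 22 → (4,22,8)
replace slot 1: 2·(22+8) − 4 = 56 → (56,22,8)
replace slot 2: 2·(56+8) − 22 = 106 → (56,106,8)
replace slot 3: 2·(56+106) − 8 = 316 → (56,106,316)

56,106,316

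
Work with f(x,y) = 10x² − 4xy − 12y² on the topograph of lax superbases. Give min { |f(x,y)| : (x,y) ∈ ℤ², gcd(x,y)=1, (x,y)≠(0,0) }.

descent: ρ → (-12,4,10)  [lands on river]
river: ρ → (10,16,-6)
river: ρ → (-6,20,4)
river: ρ → (4,20,-6)
river: ρ → (-6,16,10)
river: ρ → (10,4,-12)
river: ρ → (-12,20,2)
river: ρ → (2,20,-12)
closes: descent 1, river 8
min |a| on river = 2

2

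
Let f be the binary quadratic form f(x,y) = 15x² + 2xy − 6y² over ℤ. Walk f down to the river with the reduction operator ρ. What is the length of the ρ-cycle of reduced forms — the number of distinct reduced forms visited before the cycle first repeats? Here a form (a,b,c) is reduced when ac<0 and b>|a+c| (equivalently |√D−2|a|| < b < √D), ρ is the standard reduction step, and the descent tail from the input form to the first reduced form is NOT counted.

D = 364, ⌊√D⌋ = 19
descent: ρ → (-6,10,11)  [lands on river]
river: ρ → (11,12,-5)
river: ρ → (-5,18,2)
river: ρ → (2,18,-5)
river: ρ → (-5,12,11)
river: ρ → (11,10,-6)
river: ρ → (-6,14,7)
river: ρ → (7,14,-6)
ρ-cycle length = 8 (tail of 1 descent step not counted)

8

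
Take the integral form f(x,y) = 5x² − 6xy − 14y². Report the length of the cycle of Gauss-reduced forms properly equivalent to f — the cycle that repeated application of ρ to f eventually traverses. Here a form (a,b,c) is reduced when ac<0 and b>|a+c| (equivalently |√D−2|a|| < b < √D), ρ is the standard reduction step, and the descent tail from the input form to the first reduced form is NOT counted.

D = 316, ⌊√D⌋ = 17
descent: ρ → (-14,6,5)
descent: ρ → (5,14,-6)  [lands on river]
river: ρ → (-6,10,9)
river: ρ → (9,8,-7)
river: ρ → (-7,6,10)
river: ρ → (10,14,-3)
river: ρ → (-3,16,5)
ρ-cycle length = 6 (tail of 2 descent steps not counted)

6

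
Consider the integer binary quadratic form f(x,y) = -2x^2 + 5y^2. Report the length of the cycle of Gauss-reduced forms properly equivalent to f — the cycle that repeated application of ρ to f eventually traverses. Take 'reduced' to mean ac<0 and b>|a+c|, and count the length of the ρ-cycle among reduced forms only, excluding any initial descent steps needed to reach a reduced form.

D = 40, ⌊√D⌋ = 6
descent: ρ → (5,0,-2)
descent: ρ → (-2,4,3)  [lands on river]
river: ρ → (3,2,-3)
river: ρ → (-3,4,2)
river: ρ → (2,4,-3)
river: ρ → (-3,2,3)
river: ρ → (3,4,-2)
ρ-cycle length = 6 (tail of 2 descent steps not counted)

6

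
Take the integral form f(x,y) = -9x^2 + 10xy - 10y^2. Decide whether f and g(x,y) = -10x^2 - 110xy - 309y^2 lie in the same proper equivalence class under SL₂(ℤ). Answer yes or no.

D₁ = -260, D₂ = -260
f is negative-definite; reduce −f:
−f: translate: b→8 (≡-10 mod 18), so (9,-10,10)→(9,8,9)
−f: reduced (well bottom): (9,8,9) with a≤c, −a<b≤a
flip sign back: reduced form of f is (-9,-8,-9)
g is negative-definite; reduce −g:
−g: translate: b→10 (≡110 mod 20), so (10,110,309)→(10,10,9)
−g: flip: (10,10,9)→(9,-10,10)
−g: translate: b→8 (≡-10 mod 18), so (9,-10,10)→(9,8,9)
−g: reduced (well bottom): (9,8,9) with a≤c, −a<b≤a
flip sign back: reduced form of g is (-9,-8,-9)
reduced forms (-9, -8, -9) vs (-9, -8, -9) ⇒ equivalent

yes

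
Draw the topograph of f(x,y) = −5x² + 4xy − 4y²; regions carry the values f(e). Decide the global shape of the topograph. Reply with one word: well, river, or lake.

D = b²−4ac = 4² − 4·(-5)·(-4) = -64
D < 0 ⇒ definite ⇒ every region one sign ⇒ single well

well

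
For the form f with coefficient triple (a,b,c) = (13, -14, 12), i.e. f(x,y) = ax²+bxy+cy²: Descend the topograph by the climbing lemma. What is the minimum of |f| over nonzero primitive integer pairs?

translate: b→12 (≡-14 mod 26), so (13,-14,12)→(13,12,11)
flip: (13,12,11)→(11,-12,13)
translate: b→10 (≡-12 mod 22), so (11,-12,13)→(11,10,12)
reduced (well bottom): (11,10,12) with a≤c, −a<b≤a
well minimum = a = 11

11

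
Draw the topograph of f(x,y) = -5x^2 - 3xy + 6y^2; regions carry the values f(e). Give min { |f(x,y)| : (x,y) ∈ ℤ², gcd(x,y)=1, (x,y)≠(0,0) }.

descent: ρ → (6,3,-5)  [lands on river]
river: ρ → (-5,7,4)
river: ρ → (4,9,-3)
river: ρ → (-3,9,4)
river: ρ → (4,7,-5)
river: ρ → (-5,3,6)
river: ρ → (6,9,-2)
river: ρ → (-2,11,1)
river: ρ → (1,11,-2)
river: ρ → (-2,9,6)
closes: descent 1, river 10
min |a| on river = 1

1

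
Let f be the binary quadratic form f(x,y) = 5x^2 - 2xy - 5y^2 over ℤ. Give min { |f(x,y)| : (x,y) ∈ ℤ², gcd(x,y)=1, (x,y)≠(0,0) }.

descent: ρ → (-5,2,5)  [lands on river]
river: ρ → (5,8,-2)
river: ρ → (-2,8,5)
river: ρ → (5,2,-5)
river: ρ → (-5,8,2)
river: ρ → (2,8,-5)
closes: descent 1, river 6
min |a| on river = 2

2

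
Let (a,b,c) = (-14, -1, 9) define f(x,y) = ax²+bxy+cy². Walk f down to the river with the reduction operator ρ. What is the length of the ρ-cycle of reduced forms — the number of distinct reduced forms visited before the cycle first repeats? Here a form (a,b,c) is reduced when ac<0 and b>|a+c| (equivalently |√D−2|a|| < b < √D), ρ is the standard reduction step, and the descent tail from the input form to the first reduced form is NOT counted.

D = 505, ⌊√D⌋ = 22
descent: ρ → (9,19,-4)  [lands on river]
river: ρ → (-4,21,4)
river: ρ → (4,19,-9)
river: ρ → (-9,17,6)
river: ρ → (6,19,-6)
river: ρ → (-6,17,9)
ρ-cycle length = 6 (tail of 1 descent step not counted)

6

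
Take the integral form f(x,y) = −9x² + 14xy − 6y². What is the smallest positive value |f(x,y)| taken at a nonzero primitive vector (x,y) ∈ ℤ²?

translate: b→4 (≡-14 mod 18), so (9,-14,6)→(9,4,1)
flip: (9,4,1)→(1,-4,9)
translate: b→0 (≡-4 mod 2), so (1,-4,9)→(1,0,5)
reduced (well bottom): (1,0,5) with a≤c, −a<b≤a
well minimum |f| = |-1| = 1 (negative-definite)

1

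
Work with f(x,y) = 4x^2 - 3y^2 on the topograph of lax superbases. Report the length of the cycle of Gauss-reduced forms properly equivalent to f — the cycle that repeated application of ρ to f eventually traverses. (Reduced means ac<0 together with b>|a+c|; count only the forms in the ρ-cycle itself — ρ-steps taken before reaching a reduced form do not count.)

D = 48, ⌊√D⌋ = 6
descent: ρ → (-3,6,1)  [lands on river]
river: ρ → (1,6,-3)
ρ-cycle length = 2 (tail of 1 descent step not counted)

2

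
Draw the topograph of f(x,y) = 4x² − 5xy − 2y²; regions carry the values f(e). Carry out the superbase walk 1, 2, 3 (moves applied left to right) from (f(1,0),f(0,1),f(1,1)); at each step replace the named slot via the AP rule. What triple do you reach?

start (4,-2,-3) = (f(1,0),f(0,1),f(1,1))
replace slot 1: 2·((-2)+(-3)) − 4 = -14 → (-14,-2,-3)
replace slot 2: 2·((-14)+(-3)) − (-2) = -32 → (-14,-32,-3)
replace slot 3: 2·((-14)+(-32)) − (-3) = -89 → (-14,-32,-89)

-14,-32,-89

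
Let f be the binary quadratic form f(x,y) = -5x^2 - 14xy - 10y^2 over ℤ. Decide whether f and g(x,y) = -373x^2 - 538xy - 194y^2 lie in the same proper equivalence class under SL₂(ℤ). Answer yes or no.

D₁ = -4, D₂ = -4
f is negative-definite; reduce −f:
−f: translate: b→4 (≡14 mod 10), so (5,14,10)→(5,4,1)
−f: flip: (5,4,1)→(1,-4,5)
−f: translate: b→0 (≡-4 mod 2), so (1,-4,5)→(1,0,1)
−f: reduced (well bottom): (1,0,1) with a≤c, −a<b≤a
flip sign back: reduced form of f is (-1,0,-1)
g is negative-definite; reduce −g:
−g: translate: b→-208 (≡538 mod 746), so (373,538,194)→(373,-208,29)
−g: flip: (373,-208,29)→(29,208,373)
−g: translate: b→-24 (≡208 mod 58), so (29,208,373)→(29,-24,5)
−g: flip: (29,-24,5)→(5,24,29)
−g: translate: b→4 (≡24 mod 10), so (5,24,29)→(5,4,1)
−g: flip: (5,4,1)→(1,-4,5)
−g: translate: b→0 (≡-4 mod 2), so (1,-4,5)→(1,0,1)
−g: reduced (well bottom): (1,0,1) with a≤c, −a<b≤a
flip sign back: reduced form of g is (-1,0,-1)
reduced forms (-1, 0, -1) vs (-1, 0, -1) ⇒ equivalent

yes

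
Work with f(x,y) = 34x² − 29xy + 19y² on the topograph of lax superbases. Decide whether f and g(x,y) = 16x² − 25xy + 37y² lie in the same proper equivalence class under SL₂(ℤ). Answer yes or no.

D₁ = -1743, D₂ = -1743
f: flip: (34,-29,19)→(19,29,34)
f: translate: b→-9 (≡29 mod 38), so (19,29,34)→(19,-9,24)
f: reduced (well bottom): (19,-9,24) with a≤c, −a<b≤a
g: translate: b→7 (≡-25 mod 32), so (16,-25,37)→(16,7,28)
g: reduced (well bottom): (16,7,28) with a≤c, −a<b≤a
reduced forms (19, -9, 24) vs (16, 7, 28) ⇒ inequivalent

no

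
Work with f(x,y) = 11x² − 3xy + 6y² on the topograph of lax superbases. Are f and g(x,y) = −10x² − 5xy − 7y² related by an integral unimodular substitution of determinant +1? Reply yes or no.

D₁ = -255, D₂ = -255
f: flip: (11,-3,6)→(6,3,11)
f: reduced (well bottom): (6,3,11) with a≤c, −a<b≤a
g is negative-definite; reduce −g:
−g: flip: (10,5,7)→(7,-5,10)
−g: reduced (well bottom): (7,-5,10) with a≤c, −a<b≤a
flip sign back: reduced form of g is (-7,5,-10)
reduced forms (6, 3, 11) vs (-7, 5, -10) ⇒ inequivalent

no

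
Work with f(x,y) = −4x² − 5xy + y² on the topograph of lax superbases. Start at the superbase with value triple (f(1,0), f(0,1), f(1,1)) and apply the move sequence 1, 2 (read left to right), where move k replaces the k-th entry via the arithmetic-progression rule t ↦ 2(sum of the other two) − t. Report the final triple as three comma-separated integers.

start (-4,1,-8) = (f(1,0),f(0,1),f(1,1))
replace slot 1: 2·(1+(-8)) − (-4) = -10 → (-10,1,-8)
replace slot 2: 2·((-10)+(-8)) − 1 = -37 → (-10,-37,-8)

-10,-37,-8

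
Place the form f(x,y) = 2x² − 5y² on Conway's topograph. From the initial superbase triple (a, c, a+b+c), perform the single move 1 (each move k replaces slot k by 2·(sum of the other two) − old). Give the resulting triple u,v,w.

start (2,-5,-3) = (f(1,0),f(0,1),f(1,1))
replace slot 1: 2·((-5)+(-3)) − 2 = -18 → (-18,-5,-3)

-18,-5,-3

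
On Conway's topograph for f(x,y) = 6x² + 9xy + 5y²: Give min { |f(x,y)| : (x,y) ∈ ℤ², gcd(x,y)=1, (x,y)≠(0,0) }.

translate: b→-3 (≡9 mod 12), so (6,9,5)→(6,-3,2)
flip: (6,-3,2)→(2,3,6)
translate: b→-1 (≡3 mod 4), so (2,3,6)→(2,-1,5)
reduced (well bottom): (2,-1,5) with a≤c, −a<b≤a
well minimum = a = 2

2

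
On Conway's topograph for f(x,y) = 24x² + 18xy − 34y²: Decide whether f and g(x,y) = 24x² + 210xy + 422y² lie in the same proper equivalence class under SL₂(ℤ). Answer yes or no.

D₁ = 3588, D₂ = 3588
river cycle of f (length 10): (-34, 50, 8), (8, 46, -46), (-46, 46, 8), (8, 50, -34), (-34, 18, 24), (24, 30, -28), (-28, 26, 26), (26, 26, -28), (-28, 30, 24), (24, 18, -34)
river cycle of g (length 10): (24, 18, -34), (-34, 50, 8), (8, 46, -46), (-46, 46, 8), (8, 50, -34), (-34, 18, 24), (24, 30, -28), (-28, 26, 26), (26, 26, -28), (-28, 30, 24)
cycles coincide ⇒ equivalent

yes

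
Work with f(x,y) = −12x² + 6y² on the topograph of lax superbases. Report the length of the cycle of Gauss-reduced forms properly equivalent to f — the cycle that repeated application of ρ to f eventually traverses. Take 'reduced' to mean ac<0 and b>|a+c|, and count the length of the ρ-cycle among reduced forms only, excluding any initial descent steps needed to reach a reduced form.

D = 288, ⌊√D⌋ = 16
descent: ρ → (6,12,-6)  [lands on river]
river: ρ → (-6,12,6)
ρ-cycle length = 2 (tail of 1 descent step not counted)

2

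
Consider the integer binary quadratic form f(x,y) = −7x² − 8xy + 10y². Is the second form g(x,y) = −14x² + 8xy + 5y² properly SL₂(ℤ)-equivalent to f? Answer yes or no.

D₁ = 344, D₂ = 344
river cycle of f (length 10): (10, 8, -7), (-7, 6, 11), (11, 16, -2), (-2, 16, 11), (11, 6, -7), (-7, 8, 10), (10, 12, -5), (-5, 18, 1), (1, 18, -5), (-5, 12, 10)
river cycle of g (length 10): (5, 12, -10), (-10, 8, 7), (7, 6, -11), (-11, 16, 2), (2, 16, -11), (-11, 6, 7), (7, 8, -10), (-10, 12, 5), (5, 18, -1), (-1, 18, 5)
cycles differ ⇒ inequivalent

no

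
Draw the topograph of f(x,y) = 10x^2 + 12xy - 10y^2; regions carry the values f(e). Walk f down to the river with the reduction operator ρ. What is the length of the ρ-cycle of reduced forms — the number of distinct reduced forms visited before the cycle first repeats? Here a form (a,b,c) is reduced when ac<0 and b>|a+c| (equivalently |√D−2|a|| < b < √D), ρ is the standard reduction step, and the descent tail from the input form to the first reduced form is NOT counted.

D = 544, ⌊√D⌋ = 23
river: ρ → (-10,8,12)
river: ρ → (12,16,-6)
river: ρ → (-6,20,6)
river: ρ → (6,16,-12)
river: ρ → (-12,8,10)
river: ρ → (10,12,-10)
ρ-cycle length = 6 (tail of 0 descent steps not counted)

6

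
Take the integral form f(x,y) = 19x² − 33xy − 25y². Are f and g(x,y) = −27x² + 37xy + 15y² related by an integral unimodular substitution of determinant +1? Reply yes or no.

D₁ = 2989, D₂ = 2989
river cycle of f (length 24): (-25, 33, 19), (19, 43, -15), (-15, 47, 13), (13, 31, -39), (-39, 47, 5), (5, 53, -9), (-9, 37, 45), (45, 53, -1), (-1, 53, 45), (45, 37, -9), … (14 more)
river cycle of g (length 24): (15, 53, -3), (-3, 49, 49), (49, 49, -3), (-3, 53, 15), (15, 37, -27), (-27, 17, 25), (25, 33, -19), (-19, 43, 15), (15, 47, -13), (-13, 31, 39), … (14 more)
cycles differ ⇒ inequivalent

no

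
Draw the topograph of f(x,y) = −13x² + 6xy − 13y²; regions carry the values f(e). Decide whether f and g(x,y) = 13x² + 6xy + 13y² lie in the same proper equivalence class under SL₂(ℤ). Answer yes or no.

D₁ = -640, D₂ = -640
f is negative-definite; reduce −f:
−f: flip: (13,-6,13)→(13,6,13)
−f: reduced (well bottom): (13,6,13) with a≤c, −a<b≤a
flip sign back: reduced form of f is (-13,-6,-13)
g: reduced (well bottom): (13,6,13) with a≤c, −a<b≤a
reduced forms (-13, -6, -13) vs (13, 6, 13) ⇒ inequivalent

no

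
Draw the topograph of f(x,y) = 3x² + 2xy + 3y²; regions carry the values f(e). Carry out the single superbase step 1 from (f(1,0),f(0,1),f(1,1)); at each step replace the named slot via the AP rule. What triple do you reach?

start (3,3,8) = (f(1,0),f(0,1),f(1,1))
replace slot 1: 2·(3+8) − 3 = 19 → (19,3,8)

19,3,8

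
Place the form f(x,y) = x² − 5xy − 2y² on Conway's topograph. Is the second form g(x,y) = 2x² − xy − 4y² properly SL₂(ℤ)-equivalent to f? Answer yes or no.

D₁ = 33, D₂ = 33
river cycle of f (length 4): (-2, 5, 1), (1, 5, -2), (-2, 3, 3), (3, 3, -2)
river cycle of g (length 4): (2, 3, -3), (-3, 3, 2), (2, 5, -1), (-1, 5, 2)
cycles differ ⇒ inequivalent

no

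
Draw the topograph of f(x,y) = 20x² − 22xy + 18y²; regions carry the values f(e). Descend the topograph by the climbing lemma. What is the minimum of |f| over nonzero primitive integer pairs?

translate: b→18 (≡-22 mod 40), so (20,-22,18)→(20,18,16)
flip: (20,18,16)→(16,-18,20)
translate: b→14 (≡-18 mod 32), so (16,-18,20)→(16,14,18)
reduced (well bottom): (16,14,18) with a≤c, −a<b≤a
well minimum = a = 16

16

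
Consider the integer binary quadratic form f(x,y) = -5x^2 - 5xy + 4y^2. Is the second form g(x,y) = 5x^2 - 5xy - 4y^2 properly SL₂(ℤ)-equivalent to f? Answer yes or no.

D₁ = 105, D₂ = 105
river cycle of f (length 6): (4, 5, -5), (-5, 5, 4), (4, 3, -6), (-6, 9, 1), (1, 9, -6), (-6, 3, 4)
river cycle of g (length 6): (-4, 5, 5), (5, 5, -4), (-4, 3, 6), (6, 9, -1), (-1, 9, 6), (6, 3, -4)
cycles differ ⇒ inequivalent

no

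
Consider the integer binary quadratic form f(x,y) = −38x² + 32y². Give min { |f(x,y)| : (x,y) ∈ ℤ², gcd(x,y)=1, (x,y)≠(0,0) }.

descent: ρ → (32,64,-6)  [lands on river]
river: ρ → (-6,68,10)
river: ρ → (10,52,-54)
river: ρ → (-54,56,8)
river: ρ → (8,56,-54)
river: ρ → (-54,52,10)
river: ρ → (10,68,-6)
river: ρ → (-6,64,32)
closes: descent 1, river 8
min |a| on river = 6

6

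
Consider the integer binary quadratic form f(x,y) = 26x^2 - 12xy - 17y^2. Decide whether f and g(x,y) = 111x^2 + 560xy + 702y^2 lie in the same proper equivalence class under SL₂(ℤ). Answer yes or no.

D₁ = 1912, D₂ = 1912
river cycle of f (length 36): (-17, 12, 26), (26, 40, -3), (-3, 38, 39), (39, 40, -2), (-2, 40, 39), (39, 38, -3), (-3, 40, 26), (26, 12, -17), (-17, 22, 21), (21, 20, -18), … (26 more)
river cycle of g (length 36): (21, 22, -17), (-17, 12, 26), (26, 40, -3), (-3, 38, 39), (39, 40, -2), (-2, 40, 39), (39, 38, -3), (-3, 40, 26), (26, 12, -17), (-17, 22, 21), … (26 more)
cycles coincide ⇒ equivalent

yes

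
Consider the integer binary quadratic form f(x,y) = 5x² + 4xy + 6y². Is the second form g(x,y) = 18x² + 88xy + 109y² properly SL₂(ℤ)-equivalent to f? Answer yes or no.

D₁ = -104, D₂ = -104
f: reduced (well bottom): (5,4,6) with a≤c, −a<b≤a
g: translate: b→16 (≡88 mod 36), so (18,88,109)→(18,16,5)
g: flip: (18,16,5)→(5,-16,18)
g: translate: b→4 (≡-16 mod 10), so (5,-16,18)→(5,4,6)
g: reduced (well bottom): (5,4,6) with a≤c, −a<b≤a
reduced forms (5, 4, 6) vs (5, 4, 6) ⇒ equivalent

yes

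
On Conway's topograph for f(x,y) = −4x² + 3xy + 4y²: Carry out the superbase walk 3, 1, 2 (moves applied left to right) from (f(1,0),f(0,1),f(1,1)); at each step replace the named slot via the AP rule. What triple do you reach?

start (-4,4,3) = (f(1,0),f(0,1),f(1,1))
replace slot 3: 2·((-4)+4) − 3 = -3 → (-4,4,-3)
replace slot 1: 2·(4+(-3)) − (-4) = 6 → (6,4,-3)
replace slot 2: 2·(6+(-3)) − 4 = 2 → (6,2,-3)

6,2,-3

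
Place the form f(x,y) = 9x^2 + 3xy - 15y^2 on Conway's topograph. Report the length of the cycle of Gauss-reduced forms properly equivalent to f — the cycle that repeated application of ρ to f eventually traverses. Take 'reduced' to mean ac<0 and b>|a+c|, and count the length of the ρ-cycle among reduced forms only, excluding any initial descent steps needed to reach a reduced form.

D = 549, ⌊√D⌋ = 23
descent: ρ → (-15,-3,9)
descent: ρ → (9,21,-3)  [lands on river]
river: ρ → (-3,21,9)
river: ρ → (9,15,-9)
river: ρ → (-9,21,3)
river: ρ → (3,21,-9)
river: ρ → (-9,15,9)
ρ-cycle length = 6 (tail of 2 descent steps not counted)

6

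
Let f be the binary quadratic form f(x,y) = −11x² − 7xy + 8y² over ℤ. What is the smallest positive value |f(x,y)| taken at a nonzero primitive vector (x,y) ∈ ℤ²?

descent: ρ → (8,7,-11)  [lands on river]
river: ρ → (-11,15,4)
river: ρ → (4,17,-7)
river: ρ → (-7,11,10)
river: ρ → (10,9,-8)
river: ρ → (-8,7,11)
river: ρ → (11,15,-4)
river: ρ → (-4,17,7)
river: ρ → (7,11,-10)
river: ρ → (-10,9,8)
closes: descent 1, river 10
min |a| on river = 4

4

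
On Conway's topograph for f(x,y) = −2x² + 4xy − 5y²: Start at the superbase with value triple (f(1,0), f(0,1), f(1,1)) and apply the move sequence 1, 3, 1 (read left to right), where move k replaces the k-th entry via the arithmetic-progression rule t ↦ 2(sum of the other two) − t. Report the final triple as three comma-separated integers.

start (-2,-5,-3) = (f(1,0),f(0,1),f(1,1))
replace slot 1: 2·((-5)+(-3)) − (-2) = -14 → (-14,-5,-3)
replace slot 3: 2·((-14)+(-5)) − (-3) = -35 → (-14,-5,-35)
replace slot 1: 2·((-5)+(-35)) − (-14) = -66 → (-66,-5,-35)

-66,-5,-35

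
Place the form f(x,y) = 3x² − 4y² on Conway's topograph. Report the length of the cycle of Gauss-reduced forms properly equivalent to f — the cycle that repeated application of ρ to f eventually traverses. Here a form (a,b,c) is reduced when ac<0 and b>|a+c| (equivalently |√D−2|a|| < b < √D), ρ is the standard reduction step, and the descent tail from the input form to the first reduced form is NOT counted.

D = 48, ⌊√D⌋ = 6
descent: ρ → (-4,0,3)
descent: ρ → (3,6,-1)  [lands on river]
river: ρ → (-1,6,3)
ρ-cycle length = 2 (tail of 2 descent steps not counted)

2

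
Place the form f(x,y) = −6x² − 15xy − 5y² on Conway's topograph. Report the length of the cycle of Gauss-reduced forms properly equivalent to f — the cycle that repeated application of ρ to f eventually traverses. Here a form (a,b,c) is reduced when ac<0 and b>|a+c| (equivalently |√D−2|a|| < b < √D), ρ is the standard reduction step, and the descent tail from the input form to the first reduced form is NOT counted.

D = 105, ⌊√D⌋ = 10
descent: ρ → (-5,5,4)  [lands on river]
river: ρ → (4,3,-6)
river: ρ → (-6,9,1)
river: ρ → (1,9,-6)
river: ρ → (-6,3,4)
river: ρ → (4,5,-5)
ρ-cycle length = 6 (tail of 1 descent step not counted)

6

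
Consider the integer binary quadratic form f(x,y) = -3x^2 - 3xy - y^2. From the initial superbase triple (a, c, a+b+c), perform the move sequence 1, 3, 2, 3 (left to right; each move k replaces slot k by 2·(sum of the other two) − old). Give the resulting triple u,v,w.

start (-3,-1,-7) = (f(1,0),f(0,1),f(1,1))
replace slot 1: 2·((-1)+(-7)) − (-3) = -13 → (-13,-1,-7)
replace slot 3: 2·((-13)+(-1)) − (-7) = -21 → (-13,-1,-21)
replace slot 2: 2·((-13)+(-21)) − (-1) = -67 → (-13,-67,-21)
replace slot 3: 2·((-13)+(-67)) − (-21) = -139 → (-13,-67,-139)

-13,-67,-139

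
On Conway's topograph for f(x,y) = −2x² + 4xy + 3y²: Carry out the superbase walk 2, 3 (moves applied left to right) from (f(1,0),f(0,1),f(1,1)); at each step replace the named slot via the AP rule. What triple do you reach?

start (-2,3,5) = (f(1,0),f(0,1),f(1,1))
replace slot 2: 2·((-2)+5) − 3 = 3 → (-2,3,5)
replace slot 3: 2·((-2)+3) − 5 = -3 → (-2,3,-3)

-2,3,-3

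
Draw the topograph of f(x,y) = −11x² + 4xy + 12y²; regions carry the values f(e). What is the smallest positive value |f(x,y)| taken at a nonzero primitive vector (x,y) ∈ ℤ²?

river: ρ → (12,20,-3)
river: ρ → (-3,22,5)
river: ρ → (5,18,-11)
river: ρ → (-11,4,12)
closes: descent 0, river 4
min |a| on river = 3

3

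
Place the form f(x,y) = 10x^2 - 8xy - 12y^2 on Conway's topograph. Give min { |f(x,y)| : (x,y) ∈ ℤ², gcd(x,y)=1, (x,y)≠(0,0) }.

descent: ρ → (-12,8,10)  [lands on river]
river: ρ → (10,12,-10)
river: ρ → (-10,8,12)
river: ρ → (12,16,-6)
river: ρ → (-6,20,6)
river: ρ → (6,16,-12)
closes: descent 1, river 6
min |a| on river = 6

6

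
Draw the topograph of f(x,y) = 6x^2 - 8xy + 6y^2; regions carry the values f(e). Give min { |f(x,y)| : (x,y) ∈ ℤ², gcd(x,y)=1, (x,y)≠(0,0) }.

translate: b→4 (≡-8 mod 12), so (6,-8,6)→(6,4,4)
flip: (6,4,4)→(4,-4,6)
translate: b→4 (≡-4 mod 8), so (4,-4,6)→(4,4,6)
reduced (well bottom): (4,4,6) with a≤c, −a<b≤a
well minimum = a = 4

4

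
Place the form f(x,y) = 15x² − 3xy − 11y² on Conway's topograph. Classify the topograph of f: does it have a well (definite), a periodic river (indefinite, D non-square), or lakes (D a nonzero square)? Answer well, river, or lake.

D = b²−4ac = (-3)² − 4·15·(-11) = 669
D > 0 non-square ⇒ indefinite ⇒ periodic river

river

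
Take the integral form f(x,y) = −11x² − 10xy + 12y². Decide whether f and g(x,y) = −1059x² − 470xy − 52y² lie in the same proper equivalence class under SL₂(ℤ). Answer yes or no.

D₁ = 628, D₂ = 628
river cycle of f (length 34): (12, 10, -11), (-11, 12, 11), (11, 10, -12), (-12, 14, 9), (9, 22, -4), (-4, 18, 19), (19, 20, -3), (-3, 22, 12), (12, 2, -13), (-13, 24, 1), … (24 more)
river cycle of g (length 34): (-9, 14, 12), (12, 10, -11), (-11, 12, 11), (11, 10, -12), (-12, 14, 9), (9, 22, -4), (-4, 18, 19), (19, 20, -3), (-3, 22, 12), (12, 2, -13), … (24 more)
cycles coincide ⇒ equivalent

yes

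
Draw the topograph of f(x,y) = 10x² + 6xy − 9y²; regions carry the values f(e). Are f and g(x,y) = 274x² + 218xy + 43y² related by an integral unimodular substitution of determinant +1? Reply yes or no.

D₁ = 396, D₂ = 396
river cycle of f (length 4): (-9, 12, 7), (7, 16, -5), (-5, 14, 10), (10, 6, -9)
river cycle of g (length 4): (7, 16, -5), (-5, 14, 10), (10, 6, -9), (-9, 12, 7)
cycles coincide ⇒ equivalent

yes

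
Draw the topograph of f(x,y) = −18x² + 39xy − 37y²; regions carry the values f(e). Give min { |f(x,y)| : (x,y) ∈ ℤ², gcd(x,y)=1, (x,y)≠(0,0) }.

translate: b→-3 (≡-39 mod 36), so (18,-39,37)→(18,-3,16)
flip: (18,-3,16)→(16,3,18)
reduced (well bottom): (16,3,18) with a≤c, −a<b≤a
well minimum |f| = |-16| = 16 (negative-definite)

16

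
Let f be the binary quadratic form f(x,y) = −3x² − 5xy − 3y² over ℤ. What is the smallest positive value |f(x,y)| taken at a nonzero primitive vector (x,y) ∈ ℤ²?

translate: b→-1 (≡5 mod 6), so (3,5,3)→(3,-1,1)
flip: (3,-1,1)→(1,1,3)
reduced (well bottom): (1,1,3) with a≤c, −a<b≤a
well minimum |f| = |-1| = 1 (negative-definite)

1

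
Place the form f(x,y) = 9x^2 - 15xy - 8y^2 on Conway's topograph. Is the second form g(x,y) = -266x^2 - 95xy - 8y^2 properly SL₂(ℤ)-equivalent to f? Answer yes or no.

D₁ = 513, D₂ = 513
river cycle of f (length 16): (-8, 15, 9), (9, 21, -2), (-2, 19, 19), (19, 19, -2), (-2, 21, 9), (9, 15, -8), (-8, 17, 7), (7, 11, -14), (-14, 17, 4), (4, 15, -18), … (6 more)
river cycle of g (length 16): (-8, 15, 9), (9, 21, -2), (-2, 19, 19), (19, 19, -2), (-2, 21, 9), (9, 15, -8), (-8, 17, 7), (7, 11, -14), (-14, 17, 4), (4, 15, -18), … (6 more)
cycles coincide ⇒ equivalent

yes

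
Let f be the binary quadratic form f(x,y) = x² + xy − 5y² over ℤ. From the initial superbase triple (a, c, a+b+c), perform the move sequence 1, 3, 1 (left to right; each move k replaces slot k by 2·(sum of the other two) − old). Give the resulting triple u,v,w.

start (1,-5,-3) = (f(1,0),f(0,1),f(1,1))
replace slot 1: 2·((-5)+(-3)) − 1 = -17 → (-17,-5,-3)
replace slot 3: 2·((-17)+(-5)) − (-3) = -41 → (-17,-5,-41)
replace slot 1: 2·((-5)+(-41)) − (-17) = -75 → (-75,-5,-41)

-75,-5,-41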